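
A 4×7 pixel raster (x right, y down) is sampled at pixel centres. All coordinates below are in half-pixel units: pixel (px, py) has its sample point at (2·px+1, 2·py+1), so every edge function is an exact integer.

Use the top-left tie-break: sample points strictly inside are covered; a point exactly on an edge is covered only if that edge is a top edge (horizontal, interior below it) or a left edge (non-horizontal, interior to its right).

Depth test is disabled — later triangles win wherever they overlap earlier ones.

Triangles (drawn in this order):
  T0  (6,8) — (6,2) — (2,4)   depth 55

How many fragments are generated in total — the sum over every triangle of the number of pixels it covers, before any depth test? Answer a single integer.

T0:
  2·area = 24  (B↔C swapped to make it positive)
  edge (6, 8)→(2, 4): d=(-4,-4) top-left  bias=+0
  edge (2, 4)→(6, 2): d=(4,-2) top-left  bias=+0
  edge (6, 2)→(6, 8): d=(0,6) right/bottom  bias=-1
    (0,1)@(1, 3): e=[0,-6,30] → ·  [on edge]
    (2,1)@(5, 3): e=[16,2,6] → #
    (3,1)@(7, 3): e=[24,6,-6] → ·
    (1,2)@(3, 5): e=[0,6,18] → #  [on edge]
    (3,2)@(7, 5): e=[16,14,-6] → ·
    (1,3)@(3, 7): e=[-8,14,18] → ·
    (2,3)@(5, 7): e=[0,18,6] → #  [on edge]
    (3,3)@(7, 7): e=[8,22,-6] → ·
    (2,4)@(5, 9): e=[-8,26,6] → ·
    (3,4)@(7, 9): e=[0,30,-6] → ·  [on edge]
  covered (4 px):
    · · · ·
    · · # ·
    · # # ·
    · · # ·
    · · · ·
    · · · ·
    · · · ·

Answer: 4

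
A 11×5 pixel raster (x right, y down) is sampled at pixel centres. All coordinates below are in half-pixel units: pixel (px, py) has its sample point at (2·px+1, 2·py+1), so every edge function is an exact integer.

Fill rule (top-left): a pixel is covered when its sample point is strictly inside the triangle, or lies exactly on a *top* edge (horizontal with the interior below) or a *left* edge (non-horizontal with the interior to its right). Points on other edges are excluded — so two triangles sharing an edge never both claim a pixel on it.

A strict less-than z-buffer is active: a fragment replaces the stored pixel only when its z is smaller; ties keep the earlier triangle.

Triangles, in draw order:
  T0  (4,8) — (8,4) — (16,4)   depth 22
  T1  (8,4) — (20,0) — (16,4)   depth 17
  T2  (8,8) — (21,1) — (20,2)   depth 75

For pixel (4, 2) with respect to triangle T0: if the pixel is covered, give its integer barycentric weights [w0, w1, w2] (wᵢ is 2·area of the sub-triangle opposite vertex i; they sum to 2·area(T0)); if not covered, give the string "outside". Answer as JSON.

T0:
  2·area = 32
  edge (4, 8)→(8, 4): d=(4,-4) top-left  bias=+0
  edge (8, 4)→(16, 4): d=(8,0) top-left  bias=+0
  edge (16, 4)→(4, 8): d=(-12,4) right/bottom  bias=-1
    (5,0)@(11, 1): e=[0,-24,56] → .  [on edge]
    (4,1)@(9, 3): e=[0,-8,40] → .  [on edge]
    (9,1)@(19, 3): e=[40,-8,0] → .  [on edge]
    (3,2)@(7, 5): e=[0,8,24] → X  [on edge]
    (4,2)@(9, 5): e=[8,8,16] → X
    (5,2)@(11, 5): e=[16,8,8] → X
    (6,2)@(13, 5): e=[24,8,0] → .  [on edge]
    (2,3)@(5, 7): e=[0,24,8] → X  [on edge]
    (3,3)@(7, 7): e=[8,24,0] → .  [on edge]
    (4,3)@(9, 7): e=[16,24,-8] → .
    (5,3)@(11, 7): e=[24,24,-16] → .
    (0,4)@(1, 9): e=[-8,40,0] → .  [on edge]
    (1,4)@(3, 9): e=[0,40,-8] → .  [on edge]
  covered (4 px):
    . . . . . . . . . . .
    . . . . . . . . . . .
    . . . X X X . . . . .
    . . X . . . . . . . .
    . . . . . . . . . . .
T1:
  2·area = 32
  edge (8, 4)→(20, 0): d=(12,-4) top-left  bias=+0
  edge (20, 0)→(16, 4): d=(-4,4) right/bottom  bias=-1
  edge (16, 4)→(8, 4): d=(-8,0) right/bottom  bias=-1
    (8,0)@(17, 1): e=[0,8,24] → X  [on edge]
    (9,0)@(19, 1): e=[8,0,24] → .  [on edge]
    (5,1)@(11, 3): e=[0,24,8] → X  [on edge]
    (6,1)@(13, 3): e=[8,16,8] → X
    (7,1)@(15, 3): e=[16,8,8] → X
    (8,1)@(17, 3): e=[24,0,8] → .  [on edge]
    (2,2)@(5, 5): e=[0,40,-8] → .  [on edge]
    (5,2)@(11, 5): e=[24,16,-8] → .
    (6,2)@(13, 5): e=[32,8,-8] → .
    (7,2)@(15, 5): e=[40,0,-8] → .  [on edge]
    (6,3)@(13, 7): e=[56,0,-24] → .  [on edge]
    (5,4)@(11, 9): e=[72,0,-40] → .  [on edge]
  covered (4 px):
    . . . . . . . . X . .
    . . . . . X X X . . .
    . . . . . . . . . . .
    . . . . . . . . . . .
    . . . . . . . . . . .
T2:
  2·area = 6
  edge (8, 8)→(21, 1): d=(13,-7) top-left  bias=+0
  edge (21, 1)→(20, 2): d=(-1,1) right/bottom  bias=-1
  edge (20, 2)→(8, 8): d=(-12,6) right/bottom  bias=-1
    (10,0)@(21, 1): e=[0,0,6] → .  [on edge]
    (9,1)@(19, 3): e=[12,0,-6] → .  [on edge]
    (8,2)@(17, 5): e=[24,0,-18] → .  [on edge]
    (7,3)@(15, 7): e=[36,0,-30] → .  [on edge]
    (6,4)@(13, 9): e=[48,0,-42] → .  [on edge]
  covered (0 px):
    . . . . . . . . . . .
    . . . . . . . . . . .
    . . . . . . . . . . .
    . . . . . . . . . . .
    . . . . . . . . . . .

Answer: [8,16,8]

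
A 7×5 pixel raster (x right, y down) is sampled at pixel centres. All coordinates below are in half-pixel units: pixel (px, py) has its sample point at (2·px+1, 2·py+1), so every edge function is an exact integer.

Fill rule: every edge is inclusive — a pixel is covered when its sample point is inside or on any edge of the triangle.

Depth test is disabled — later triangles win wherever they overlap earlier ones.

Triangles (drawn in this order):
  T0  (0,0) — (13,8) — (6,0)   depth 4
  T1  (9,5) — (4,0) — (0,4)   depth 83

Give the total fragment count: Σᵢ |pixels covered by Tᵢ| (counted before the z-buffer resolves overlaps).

T0:
  2·area = 48  (B↔C swapped to make it positive)
  edge (0, 0)→(6, 0): d=(6,0) inclusive
  edge (6, 0)→(13, 8): d=(7,8) inclusive
  edge (13, 8)→(0, 0): d=(-13,-8) inclusive
    (1,0)@(3, 1): e=[6,31,11] → #
    (2,0)@(5, 1): e=[6,15,27] → #
    (3,0)@(7, 1): e=[6,-1,43] → ·
    (1,1)@(3, 3): e=[18,45,-15] → ·
    (2,1)@(5, 3): e=[18,29,1] → #
    (3,1)@(7, 3): e=[18,13,17] → #
    (4,1)@(9, 3): e=[18,-3,33] → ·
    (2,2)@(5, 5): e=[30,43,-25] → ·
    (3,2)@(7, 5): e=[30,27,-9] → ·
    (4,2)@(9, 5): e=[30,11,7] → #
    (5,2)@(11, 5): e=[30,-5,23] → ·
    (4,3)@(9, 7): e=[42,25,-19] → ·
  covered (5 px):
    · # # · · · ·
    · · # # · · ·
    · · · · # · ·
    · · · · · · ·
    · · · · · · ·
T1:
  2·area = 40  (B↔C swapped to make it positive)
  edge (9, 5)→(0, 4): d=(-9,-1) inclusive
  edge (0, 4)→(4, 0): d=(4,-4) inclusive
  edge (4, 0)→(9, 5): d=(5,5) inclusive
    (1,0)@(3, 1): e=[30,0,10] → #  [on edge]
    (2,0)@(5, 1): e=[32,8,0] → #  [on edge]
    (3,0)@(7, 1): e=[34,16,-10] → ·
    (0,1)@(1, 3): e=[10,0,30] → #  [on edge]
    (3,1)@(7, 3): e=[16,24,0] → #  [on edge]
    (4,1)@(9, 3): e=[18,32,-10] → ·
    (0,2)@(1, 5): e=[-8,8,40] → ·
    (1,2)@(3, 5): e=[-6,16,30] → ·
    (2,2)@(5, 5): e=[-4,24,20] → ·
    (3,2)@(7, 5): e=[-2,32,10] → ·
    (4,2)@(9, 5): e=[0,40,0] → #  [on edge]
    (5,2)@(11, 5): e=[2,48,-10] → ·
    (5,3)@(11, 7): e=[-16,56,0] → ·  [on edge]
    (6,4)@(13, 9): e=[-32,72,0] → ·  [on edge]
  covered (7 px):
    · # # · · · ·
    # # # # · · ·
    · · · · # · ·
    · · · · · · ·
    · · · · · · ·

Final: 12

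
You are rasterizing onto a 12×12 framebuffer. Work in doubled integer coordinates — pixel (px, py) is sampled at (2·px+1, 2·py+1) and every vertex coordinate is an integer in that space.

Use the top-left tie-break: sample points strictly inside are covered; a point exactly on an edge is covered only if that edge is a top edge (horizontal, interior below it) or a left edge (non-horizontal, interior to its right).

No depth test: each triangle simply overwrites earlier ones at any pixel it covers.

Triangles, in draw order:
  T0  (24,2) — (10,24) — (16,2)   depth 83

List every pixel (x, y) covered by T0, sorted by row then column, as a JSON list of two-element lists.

T0:
  2·area = 176
  edge (24, 2)→(10, 24): d=(-14,22) right/bottom  bias=-1
  edge (10, 24)→(16, 2): d=(6,-22) top-left  bias=+0
  edge (16, 2)→(24, 2): d=(8,0) top-left  bias=+0
    (8,1)@(17, 3): e=[140,28,8] → X
    (9,1)@(19, 3): e=[96,72,8] → X
    (10,1)@(21, 3): e=[52,116,8] → X
    (11,1)@(23, 3): e=[8,160,8] → X
    (8,2)@(17, 5): e=[112,40,24] → X
    (11,2)@(23, 5): e=[-20,172,24] → .
    (7,3)@(15, 7): e=[128,8,40] → X
    (10,3)@(21, 7): e=[-4,140,40] → .
    (7,4)@(15, 9): e=[100,20,56] → X
    (10,4)@(21, 9): e=[-32,152,56] → .
    (7,5)@(15, 11): e=[72,32,72] → X
    (9,5)@(19, 11): e=[-16,120,72] → .
    (6,6)@(13, 13): e=[88,0,88] → X  [on edge]
    (8,6)@(17, 13): e=[0,88,88] → .  [on edge]
  covered (22 px):
    . . . . . . . . . . . .
    . . . . . . . . X X X X
    . . . . . . . . X X X .
    . . . . . . . X X X . .
    . . . . . . . X X X . .
    . . . . . . . X X . . .
    . . . . . . X X . . . .
    . . . . . . X X . . . .
    . . . . . . X . . . . .
    . . . . . . X . . . . .
    . . . . . X . . . . . .
    . . . . . . . . . . . .

Final: [[8,1],[9,1],[10,1],[11,1],[8,2],[9,2],[10,2],[7,3],[8,3],[9,3],[7,4],[8,4],[9,4],[7,5],[8,5],[6,6],[7,6],[6,7],[7,7],[6,8],[6,9],[5,10]]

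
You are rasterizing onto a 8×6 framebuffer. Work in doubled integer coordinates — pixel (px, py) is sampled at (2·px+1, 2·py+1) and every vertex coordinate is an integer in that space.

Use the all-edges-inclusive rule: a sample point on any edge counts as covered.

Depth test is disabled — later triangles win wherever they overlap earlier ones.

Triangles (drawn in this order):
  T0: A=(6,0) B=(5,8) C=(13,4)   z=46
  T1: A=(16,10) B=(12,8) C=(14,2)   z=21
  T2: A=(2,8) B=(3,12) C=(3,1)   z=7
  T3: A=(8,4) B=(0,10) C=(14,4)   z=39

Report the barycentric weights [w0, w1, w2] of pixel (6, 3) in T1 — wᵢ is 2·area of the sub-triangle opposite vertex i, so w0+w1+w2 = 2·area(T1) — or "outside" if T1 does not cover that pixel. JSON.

T0:
  2·area = 60  (B↔C swapped to make it positive)
  edge (6, 0)→(13, 4): d=(7,4) inclusive
  edge (13, 4)→(5, 8): d=(-8,4) inclusive
  edge (5, 8)→(6, 0): d=(1,-8) inclusive
    (3,0)@(7, 1): e=[3,48,9] → #
    (4,0)@(9, 1): e=[-5,40,25] → ·
    (3,1)@(7, 3): e=[17,32,11] → #
    (4,1)@(9, 3): e=[9,24,27] → #
    (5,1)@(11, 3): e=[1,16,43] → #
    (6,1)@(13, 3): e=[-7,8,59] → ·
    (7,1)@(15, 3): e=[-15,0,75] → ·  [on edge]
    (3,2)@(7, 5): e=[31,16,13] → #
    (5,2)@(11, 5): e=[15,0,45] → #  [on edge]
    (6,2)@(13, 5): e=[7,-8,61] → ·
    (3,3)@(7, 7): e=[45,0,15] → #  [on edge]
    (4,3)@(9, 7): e=[37,-8,31] → ·
    (1,4)@(3, 9): e=[75,0,-15] → ·  [on edge]
  covered (8 px):
    · · · # · · · ·
    · · · # # # · ·
    · · · # # # · ·
    · · · # · · · ·
    · · · · · · · ·
    · · · · · · · ·
T1:
  2·area = 28
  edge (16, 10)→(12, 8): d=(-4,-2) inclusive
  edge (12, 8)→(14, 2): d=(2,-6) inclusive
  edge (14, 2)→(16, 10): d=(2,8) inclusive
    (6,2)@(13, 5): e=[14,0,14] → #  [on edge]
    (7,2)@(15, 5): e=[18,12,-2] → ·
    (6,3)@(13, 7): e=[6,4,18] → #
    (7,3)@(15, 7): e=[10,16,2] → #
    (6,4)@(13, 9): e=[-2,8,22] → ·
    (7,4)@(15, 9): e=[2,20,6] → #
    (5,5)@(11, 11): e=[-14,0,42] → ·  [on edge]
    (7,5)@(15, 11): e=[-6,24,10] → ·
  covered (4 px):
    · · · · · · · ·
    · · · · · · · ·
    · · · · · · # ·
    · · · · · · # #
    · · · · · · · #
    · · · · · · · ·
T2:
  2·area = 11  (B↔C swapped to make it positive)
  edge (2, 8)→(3, 1): d=(1,-7) inclusive
  edge (3, 1)→(3, 12): d=(0,11) inclusive
  edge (3, 12)→(2, 8): d=(-1,-4) inclusive
    (1,0)@(3, 1): e=[0,0,11] → #  [on edge]
    (2,0)@(5, 1): e=[14,-22,19] → ·
    (1,1)@(3, 3): e=[2,0,9] → #  [on edge]
    (2,1)@(5, 3): e=[16,-22,17] → ·
    (1,2)@(3, 5): e=[4,0,7] → #  [on edge]
    (2,2)@(5, 5): e=[18,-22,15] → ·
    (1,3)@(3, 7): e=[6,0,5] → #  [on edge]
    (2,3)@(5, 7): e=[20,-22,13] → ·
    (1,4)@(3, 9): e=[8,0,3] → #  [on edge]
    (2,4)@(5, 9): e=[22,-22,11] → ·
    (1,5)@(3, 11): e=[10,0,1] → #  [on edge]
    (2,5)@(5, 11): e=[24,-22,9] → ·
  covered (6 px):
    · # · · · · · ·
    · # · · · · · ·
    · # · · · · · ·
    · # · · · · · ·
    · # · · · · · ·
    · # · · · · · ·
T3:
  2·area = 36  (B↔C swapped to make it positive)
  edge (8, 4)→(14, 4): d=(6,0) inclusive
  edge (14, 4)→(0, 10): d=(-14,6) inclusive
  edge (0, 10)→(8, 4): d=(8,-6) inclusive
    (3,2)@(7, 5): e=[6,28,2] → #
    (4,2)@(9, 5): e=[6,16,14] → #
    (5,2)@(11, 5): e=[6,4,26] → #
    (6,2)@(13, 5): e=[6,-8,38] → ·
    (2,3)@(5, 7): e=[18,12,6] → #
    (3,3)@(7, 7): e=[18,0,18] → #  [on edge]
    (4,3)@(9, 7): e=[18,-12,30] → ·
    (5,3)@(11, 7): e=[18,-24,42] → ·
    (2,4)@(5, 9): e=[30,-16,22] → ·
    (3,4)@(7, 9): e=[30,-28,34] → ·
  covered (5 px):
    · · · · · · · ·
    · · · · · · · ·
    · · · # # # · ·
    · · # # · · · ·
    · · · · · · · ·
    · · · · · · · ·

Final: [4,18,6]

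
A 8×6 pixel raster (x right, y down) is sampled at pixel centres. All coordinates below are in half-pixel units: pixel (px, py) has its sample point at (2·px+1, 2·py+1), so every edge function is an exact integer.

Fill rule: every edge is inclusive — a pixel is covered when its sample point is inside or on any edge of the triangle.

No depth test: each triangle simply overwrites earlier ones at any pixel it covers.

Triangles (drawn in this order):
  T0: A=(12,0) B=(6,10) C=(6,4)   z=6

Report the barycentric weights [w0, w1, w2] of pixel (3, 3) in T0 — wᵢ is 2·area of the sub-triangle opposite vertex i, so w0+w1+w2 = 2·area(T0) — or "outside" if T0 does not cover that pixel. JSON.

T0:
  2·area = 36
  edge (12, 0)→(6, 10): d=(-6,10) inclusive
  edge (6, 10)→(6, 4): d=(0,-6) inclusive
  edge (6, 4)→(12, 0): d=(6,-4) inclusive
    (5,0)@(11, 1): e=[4,30,2] → X
    (6,0)@(13, 1): e=[-16,42,10] → .
    (4,1)@(9, 3): e=[12,18,6] → X
    (5,1)@(11, 3): e=[-8,30,14] → .
    (3,2)@(7, 5): e=[20,6,10] → X
    (4,2)@(9, 5): e=[0,18,18] → X  [on edge]
    (5,2)@(11, 5): e=[-20,30,26] → .
    (3,3)@(7, 7): e=[8,6,22] → X
    (4,3)@(9, 7): e=[-12,18,30] → .
    (3,4)@(7, 9): e=[-4,6,34] → .
  covered (5 px):
    . . . . . X . .
    . . . . X . . .
    . . . X X . . .
    . . . X . . . .
    . . . . . . . .
    . . . . . . . .

Answer: [6,22,8]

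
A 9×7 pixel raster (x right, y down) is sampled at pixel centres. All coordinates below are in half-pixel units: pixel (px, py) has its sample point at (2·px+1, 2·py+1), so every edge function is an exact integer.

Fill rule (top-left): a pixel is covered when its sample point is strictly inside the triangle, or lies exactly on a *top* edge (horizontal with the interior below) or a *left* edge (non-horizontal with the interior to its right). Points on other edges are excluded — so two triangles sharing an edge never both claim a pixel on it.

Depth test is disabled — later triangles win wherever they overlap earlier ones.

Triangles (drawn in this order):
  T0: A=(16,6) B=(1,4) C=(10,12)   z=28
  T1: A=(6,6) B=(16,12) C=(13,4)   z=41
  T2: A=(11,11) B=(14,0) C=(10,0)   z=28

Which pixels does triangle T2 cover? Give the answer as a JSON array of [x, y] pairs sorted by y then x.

T0:
  2·area = 102  (B↔C swapped to make it positive)
  edge (16, 6)→(10, 12): d=(-6,6) right/bottom  bias=-1
  edge (10, 12)→(1, 4): d=(-9,-8) top-left  bias=+0
  edge (1, 4)→(16, 6): d=(15,2) right/bottom  bias=-1
    (1,2)@(3, 5): e=[84,7,11] → █
    (2,2)@(5, 5): e=[72,23,7] → █
    (3,2)@(7, 5): e=[60,39,3] → █
    (4,2)@(9, 5): e=[48,55,-1] → ·
    (8,2)@(17, 5): e=[0,119,-17] → ·  [on edge]
    (1,3)@(3, 7): e=[72,-11,41] → ·
    (2,3)@(5, 7): e=[60,5,37] → █
    (4,3)@(9, 7): e=[36,37,29] → █
    (5,3)@(11, 7): e=[24,53,25] → █
    (6,3)@(13, 7): e=[12,69,21] → █
    (7,3)@(15, 7): e=[0,85,17] → ·  [on edge]
    (2,4)@(5, 9): e=[48,-13,67] → ·
    (6,4)@(13, 9): e=[0,51,51] → ·  [on edge]
    (5,5)@(11, 11): e=[0,17,85] → ·  [on edge]
    (4,6)@(9, 13): e=[0,-17,119] → ·  [on edge]
  covered (12 px):
    · · · · · · · · ·
    · · · · · · · · ·
    · █ █ █ · · · · ·
    · · █ █ █ █ █ · ·
    · · · █ █ █ · · ·
    · · · · █ · · · ·
    · · · · · · · · ·
T1:
  2·area = 62  (B↔C swapped to make it positive)
  edge (6, 6)→(13, 4): d=(7,-2) top-left  bias=+0
  edge (13, 4)→(16, 12): d=(3,8) right/bottom  bias=-1
  edge (16, 12)→(6, 6): d=(-10,-6) top-left  bias=+0
    (0,1)@(1, 3): e=[-31,93,0] → ·  [on edge]
    (5,2)@(11, 5): e=[3,19,40] → █
    (6,2)@(13, 5): e=[7,3,52] → █
    (7,2)@(15, 5): e=[11,-13,64] → ·
    (4,3)@(9, 7): e=[13,41,8] → █
    (7,3)@(15, 7): e=[25,-7,44] → ·
    (4,4)@(9, 9): e=[27,47,-12] → ·
    (5,4)@(11, 9): e=[31,31,0] → █  [on edge]
    (7,4)@(15, 9): e=[39,-1,24] → ·
    (5,5)@(11, 11): e=[45,37,-20] → ·
    (6,5)@(13, 11): e=[49,21,-8] → ·
    (7,5)@(15, 11): e=[53,5,4] → █
  covered (8 px):
    · · · · · · · · ·
    · · · · · · · · ·
    · · · · · █ █ · ·
    · · · · █ █ █ · ·
    · · · · · █ █ · ·
    · · · · · · · █ ·
    · · · · · · · · ·
T2:
  2·area = 44  (B↔C swapped to make it positive)
  edge (11, 11)→(10, 0): d=(-1,-11) top-left  bias=+0
  edge (10, 0)→(14, 0): d=(4,0) top-left  bias=+0
  edge (14, 0)→(11, 11): d=(-3,11) right/bottom  bias=-1
    (5,0)@(11, 1): e=[10,4,30] → █
    (6,0)@(13, 1): e=[32,4,8] → █
    (7,0)@(15, 1): e=[54,4,-14] → ·
    (5,1)@(11, 3): e=[8,12,24] → █
    (7,1)@(15, 3): e=[52,12,-20] → ·
    (5,2)@(11, 5): e=[6,20,18] → █
    (6,2)@(13, 5): e=[28,20,-4] → ·
    (5,3)@(11, 7): e=[4,28,12] → █
    (6,3)@(13, 7): e=[26,28,-10] → ·
    (5,4)@(11, 9): e=[2,36,6] → █
    (6,4)@(13, 9): e=[24,36,-16] → ·
    (5,5)@(11, 11): e=[0,44,0] → ·  [on edge]
  covered (7 px):
    · · · · · █ █ · ·
    · · · · · █ █ · ·
    · · · · · █ · · ·
    · · · · · █ · · ·
    · · · · · █ · · ·
    · · · · · · · · ·
    · · · · · · · · ·

Answer: [[5,0],[6,0],[5,1],[6,1],[5,2],[5,3],[5,4]]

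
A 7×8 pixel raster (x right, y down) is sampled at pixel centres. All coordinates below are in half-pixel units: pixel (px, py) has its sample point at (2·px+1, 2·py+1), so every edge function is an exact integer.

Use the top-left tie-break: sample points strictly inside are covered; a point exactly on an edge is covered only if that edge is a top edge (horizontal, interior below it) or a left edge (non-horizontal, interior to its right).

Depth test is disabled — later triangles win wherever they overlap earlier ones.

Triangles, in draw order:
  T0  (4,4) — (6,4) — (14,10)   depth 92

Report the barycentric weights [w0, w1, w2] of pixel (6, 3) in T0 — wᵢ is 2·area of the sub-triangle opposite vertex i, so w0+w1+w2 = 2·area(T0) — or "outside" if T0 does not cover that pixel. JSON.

T0:
  2·area = 12
  edge (4, 4)→(6, 4): d=(2,0) top-left  bias=+0
  edge (6, 4)→(14, 10): d=(8,6) right/bottom  bias=-1
  edge (14, 10)→(4, 4): d=(-10,-6) top-left  bias=+0
    (3,2)@(7, 5): e=[2,2,8] → █
    (4,2)@(9, 5): e=[2,-10,20] → ·
    (3,3)@(7, 7): e=[6,18,-12] → ·
    (4,3)@(9, 7): e=[6,6,0] → █  [on edge]
    (5,3)@(11, 7): e=[6,-6,12] → ·
    (4,4)@(9, 9): e=[10,22,-20] → ·
  covered (2 px):
    · · · · · · ·
    · · · · · · ·
    · · · █ · · ·
    · · · · █ · ·
    · · · · · · ·
    · · · · · · ·
    · · · · · · ·
    · · · · · · ·

Result: "outside"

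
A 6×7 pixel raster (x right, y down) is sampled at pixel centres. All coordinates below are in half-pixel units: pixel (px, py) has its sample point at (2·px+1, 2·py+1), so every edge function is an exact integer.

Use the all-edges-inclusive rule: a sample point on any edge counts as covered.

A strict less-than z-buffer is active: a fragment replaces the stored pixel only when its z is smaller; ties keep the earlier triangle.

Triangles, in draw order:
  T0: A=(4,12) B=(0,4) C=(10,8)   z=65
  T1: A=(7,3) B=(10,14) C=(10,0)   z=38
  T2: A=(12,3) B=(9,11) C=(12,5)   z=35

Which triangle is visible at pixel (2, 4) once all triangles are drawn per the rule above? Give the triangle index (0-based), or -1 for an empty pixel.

T0:
  2·area = 64
  edge (4, 12)→(0, 4): d=(-4,-8) inclusive
  edge (0, 4)→(10, 8): d=(10,4) inclusive
  edge (10, 8)→(4, 12): d=(-6,4) inclusive
    (0,2)@(1, 5): e=[4,6,54] → X
    (1,2)@(3, 5): e=[20,-2,46] → .
    (0,3)@(1, 7): e=[-4,26,42] → .
    (1,3)@(3, 7): e=[12,18,34] → X
    (2,3)@(5, 7): e=[28,10,26] → X
    (3,3)@(7, 7): e=[44,2,18] → X
    (4,3)@(9, 7): e=[60,-6,10] → .
    (1,4)@(3, 9): e=[4,38,22] → X
    (4,4)@(9, 9): e=[52,14,-2] → .
    (1,5)@(3, 11): e=[-4,58,10] → .
    (2,5)@(5, 11): e=[12,50,2] → X
    (3,5)@(7, 11): e=[28,42,-6] → .
  covered (8 px):
    . . . . . .
    . . . . . .
    X . . . . .
    . X X X . .
    . X X X . .
    . . X . . .
    . . . . . .
T1:
  2·area = 42  (B↔C swapped to make it positive)
  edge (7, 3)→(10, 0): d=(3,-3) inclusive
  edge (10, 0)→(10, 14): d=(0,14) inclusive
  edge (10, 14)→(7, 3): d=(-3,-11) inclusive
    (4,0)@(9, 1): e=[0,14,28] → X  [on edge]
    (5,0)@(11, 1): e=[6,-14,50] → .
    (3,1)@(7, 3): e=[0,42,0] → X  [on edge]
    (5,1)@(11, 3): e=[12,-14,44] → .
    (2,2)@(5, 5): e=[0,70,-28] → .  [on edge]
    (3,2)@(7, 5): e=[6,42,-6] → .
    (4,2)@(9, 5): e=[12,14,16] → X
    (5,2)@(11, 5): e=[18,-14,38] → .
    (1,3)@(3, 7): e=[0,98,-56] → .  [on edge]
    (4,3)@(9, 7): e=[18,14,10] → X
    (5,3)@(11, 7): e=[24,-14,32] → .
    (0,4)@(1, 9): e=[0,126,-84] → .  [on edge]
  covered (6 px):
    . . . . X .
    . . . X X .
    . . . . X .
    . . . . X .
    . . . . X .
    . . . . . .
    . . . . . .
T2:
  2·area = 6  (B↔C swapped to make it positive)
  edge (12, 3)→(12, 5): d=(0,2) inclusive
  edge (12, 5)→(9, 11): d=(-3,6) inclusive
  edge (9, 11)→(12, 3): d=(3,-8) inclusive
    (5,3)@(11, 7): e=[2,0,4] → X  [on edge]
    (5,4)@(11, 9): e=[2,-6,10] → .
    (4,5)@(9, 11): e=[6,0,0] → X  [on edge]
    (5,5)@(11, 11): e=[2,-12,16] → .
    (4,6)@(9, 13): e=[6,-6,6] → .
  covered (2 px):
    . . . . . .
    . . . . . .
    . . . . . .
    . . . . . X
    . . . . . .
    . . . . X .
    . . . . . .

Z-buffer (winner per pixel, '.' = empty):
  . . . . 1 .
  . . . 1 1 .
  0 . . . 1 .
  . 0 0 0 1 2
  . 0 0 0 1 .
  . . 0 . 2 .
  . . . . . .

Answer: 0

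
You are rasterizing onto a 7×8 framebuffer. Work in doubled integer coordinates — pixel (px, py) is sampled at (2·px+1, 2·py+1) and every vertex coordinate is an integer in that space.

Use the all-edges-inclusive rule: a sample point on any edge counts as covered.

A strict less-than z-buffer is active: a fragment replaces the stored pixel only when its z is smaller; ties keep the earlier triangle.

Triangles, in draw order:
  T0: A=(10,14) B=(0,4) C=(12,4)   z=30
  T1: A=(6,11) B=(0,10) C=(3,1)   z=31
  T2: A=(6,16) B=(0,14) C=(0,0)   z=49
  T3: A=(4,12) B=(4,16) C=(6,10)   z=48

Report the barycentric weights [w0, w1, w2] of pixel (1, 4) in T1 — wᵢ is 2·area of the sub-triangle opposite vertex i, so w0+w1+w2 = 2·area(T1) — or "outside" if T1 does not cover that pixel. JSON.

T0:
  2·area = 120
  edge (10, 14)→(0, 4): d=(-10,-10) inclusive
  edge (0, 4)→(12, 4): d=(12,0) inclusive
  edge (12, 4)→(10, 14): d=(-2,10) inclusive
    (0,2)@(1, 5): e=[0,12,108] → █  [on edge]
    (1,2)@(3, 5): e=[20,12,88] → █
    (2,2)@(5, 5): e=[40,12,68] → █
    (3,2)@(7, 5): e=[60,12,48] → █
    (4,2)@(9, 5): e=[80,12,28] → █
    (5,2)@(11, 5): e=[100,12,8] → █
    (6,2)@(13, 5): e=[120,12,-12] → ·
    (0,3)@(1, 7): e=[-20,36,104] → ·
    (1,3)@(3, 7): e=[0,36,84] → █  [on edge]
    (6,3)@(13, 7): e=[100,36,-16] → ·
    (1,4)@(3, 9): e=[-20,60,80] → ·
    (2,4)@(5, 9): e=[0,60,60] → █  [on edge]
    (5,4)@(11, 9): e=[60,60,0] → █  [on edge]
    (3,5)@(7, 11): e=[0,84,36] → █  [on edge]
    (4,6)@(9, 13): e=[0,108,12] → █  [on edge]
    (5,7)@(11, 15): e=[0,132,-12] → ·  [on edge]
  covered (18 px):
    · · · · · · ·
    · · · · · · ·
    █ █ █ █ █ █ ·
    · █ █ █ █ █ ·
    · · █ █ █ █ ·
    · · · █ █ · ·
    · · · · █ · ·
    · · · · · · ·
T1:
  2·area = 57
  edge (6, 11)→(0, 10): d=(-6,-1) inclusive
  edge (0, 10)→(3, 1): d=(3,-9) inclusive
  edge (3, 1)→(6, 11): d=(3,10) inclusive
    (1,0)@(3, 1): e=[57,0,0] → █  [on edge]
    (2,0)@(5, 1): e=[59,18,-20] → ·
    (1,1)@(3, 3): e=[45,6,6] → █
    (2,1)@(5, 3): e=[47,24,-14] → ·
    (1,2)@(3, 5): e=[33,12,12] → █
    (2,2)@(5, 5): e=[35,30,-8] → ·
    (0,3)@(1, 7): e=[19,0,38] → █  [on edge]
    (2,3)@(5, 7): e=[23,36,-2] → ·
    (0,4)@(1, 9): e=[7,6,44] → █
    (2,4)@(5, 9): e=[11,42,4] → █
    (3,4)@(7, 9): e=[13,60,-16] → ·
    (0,5)@(1, 11): e=[-5,12,50] → ·
  covered (8 px):
    · █ · · · · ·
    · █ · · · · ·
    · █ · · · · ·
    █ █ · · · · ·
    █ █ █ · · · ·
    · · · · · · ·
    · · · · · · ·
    · · · · · · ·
T2:
  2·area = 84
  edge (6, 16)→(0, 14): d=(-6,-2) inclusive
  edge (0, 14)→(0, 0): d=(0,-14) inclusive
  edge (0, 0)→(6, 16): d=(6,16) inclusive
    (0,1)@(1, 3): e=[68,14,2] → █
    (1,1)@(3, 3): e=[72,42,-30] → ·
    (0,2)@(1, 5): e=[56,14,14] → █
    (1,2)@(3, 5): e=[60,42,-18] → ·
    (0,3)@(1, 7): e=[44,14,26] → █
    (1,3)@(3, 7): e=[48,42,-6] → ·
    (0,4)@(1, 9): e=[32,14,38] → █
    (1,4)@(3, 9): e=[36,42,6] → █
    (2,4)@(5, 9): e=[40,70,-26] → ·
    (0,5)@(1, 11): e=[20,14,50] → █
    (2,5)@(5, 11): e=[28,70,-14] → ·
    (0,6)@(1, 13): e=[8,14,62] → █
    (1,7)@(3, 15): e=[0,42,42] → █  [on edge]
  covered (11 px):
    · · · · · · ·
    █ · · · · · ·
    █ · · · · · ·
    █ · · · · · ·
    █ █ · · · · ·
    █ █ · · · · ·
    █ █ · · · · ·
    · █ █ · · · ·
T3:
  2·area = 8  (B↔C swapped to make it positive)
  edge (4, 12)→(6, 10): d=(2,-2) inclusive
  edge (6, 10)→(4, 16): d=(-2,6) inclusive
  edge (4, 16)→(4, 12): d=(0,-4) inclusive
    (4,0)@(9, 1): e=[-12,0,20] → ·  [on edge]
    (6,1)@(13, 3): e=[0,-28,36] → ·  [on edge]
    (5,2)@(11, 5): e=[0,-20,28] → ·  [on edge]
    (3,3)@(7, 7): e=[-4,0,12] → ·  [on edge]
    (4,3)@(9, 7): e=[0,-12,20] → ·  [on edge]
    (3,4)@(7, 9): e=[0,-4,12] → ·  [on edge]
    (2,5)@(5, 11): e=[0,4,4] → █  [on edge]
    (3,5)@(7, 11): e=[4,-8,12] → ·
    (1,6)@(3, 13): e=[0,12,-4] → ·  [on edge]
    (2,6)@(5, 13): e=[4,0,4] → █  [on edge]
    (3,6)@(7, 13): e=[8,-12,12] → ·
    (0,7)@(1, 15): e=[0,20,-12] → ·  [on edge]
  covered (2 px):
    · · · · · · ·
    · · · · · · ·
    · · · · · · ·
    · · · · · · ·
    · · · · · · ·
    · · █ · · · ·
    · · █ · · · ·
    · · · · · · ·

Result: [24,24,9]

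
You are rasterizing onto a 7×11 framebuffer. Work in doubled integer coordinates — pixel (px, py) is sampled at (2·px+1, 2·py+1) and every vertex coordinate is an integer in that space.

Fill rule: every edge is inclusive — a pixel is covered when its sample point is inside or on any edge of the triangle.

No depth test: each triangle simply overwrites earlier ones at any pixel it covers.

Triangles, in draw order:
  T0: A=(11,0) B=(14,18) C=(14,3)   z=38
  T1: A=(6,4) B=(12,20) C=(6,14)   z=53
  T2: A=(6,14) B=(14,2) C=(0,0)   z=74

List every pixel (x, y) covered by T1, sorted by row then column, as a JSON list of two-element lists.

T0:
  2·area = 45  (B↔C swapped to make it positive)
  edge (11, 0)→(14, 3): d=(3,3) inclusive
  edge (14, 3)→(14, 18): d=(0,15) inclusive
  edge (14, 18)→(11, 0): d=(-3,-18) inclusive
    (6,1)@(13, 3): e=[3,15,27] → █
    (6,2)@(13, 5): e=[9,15,21] → █
    (6,3)@(13, 7): e=[15,15,15] → █
    (6,4)@(13, 9): e=[21,15,9] → █
    (6,5)@(13, 11): e=[27,15,3] → █
    (6,6)@(13, 13): e=[33,15,-3] → ·
  covered (5 px):
    · · · · · · ·
    · · · · · · █
    · · · · · · █
    · · · · · · █
    · · · · · · █
    · · · · · · █
    · · · · · · ·
    · · · · · · ·
    · · · · · · ·
    · · · · · · ·
    · · · · · · ·
T1:
  2·area = 60
  edge (6, 4)→(12, 20): d=(6,16) inclusive
  edge (12, 20)→(6, 14): d=(-6,-6) inclusive
  edge (6, 14)→(6, 4): d=(0,-10) inclusive
    (3,3)@(7, 7): e=[2,48,10] → █
    (4,3)@(9, 7): e=[-30,60,30] → ·
    (0,4)@(1, 9): e=[110,0,-50] → ·  [on edge]
    (3,4)@(7, 9): e=[14,36,10] → █
    (4,4)@(9, 9): e=[-18,48,30] → ·
    (1,5)@(3, 11): e=[90,0,-30] → ·  [on edge]
    (3,5)@(7, 11): e=[26,24,10] → █
    (4,5)@(9, 11): e=[-6,36,30] → ·
    (2,6)@(5, 13): e=[70,0,-10] → ·  [on edge]
    (3,6)@(7, 13): e=[38,12,10] → █
    (4,6)@(9, 13): e=[6,24,30] → █
    (5,6)@(11, 13): e=[-26,36,50] → ·
    (3,7)@(7, 15): e=[50,0,10] → █  [on edge]
    (4,8)@(9, 17): e=[30,0,30] → █  [on edge]
    (5,9)@(11, 19): e=[10,0,50] → █  [on edge]
    (6,10)@(13, 21): e=[-10,0,70] → ·  [on edge]
  covered (9 px):
    · · · · · · ·
    · · · · · · ·
    · · · · · · ·
    · · · █ · · ·
    · · · █ · · ·
    · · · █ · · ·
    · · · █ █ · ·
    · · · █ █ · ·
    · · · · █ · ·
    · · · · · █ ·
    · · · · · · ·
T2:
  2·area = 184  (B↔C swapped to make it positive)
  edge (6, 14)→(0, 0): d=(-6,-14) inclusive
  edge (0, 0)→(14, 2): d=(14,2) inclusive
  edge (14, 2)→(6, 14): d=(-8,12) inclusive
    (0,0)@(1, 1): e=[8,12,164] → █
    (1,0)@(3, 1): e=[36,8,140] → █
    (2,0)@(5, 1): e=[64,4,116] → █
    (3,0)@(7, 1): e=[92,0,92] → █  [on edge]
    (4,0)@(9, 1): e=[120,-4,68] → ·
    (0,1)@(1, 3): e=[-4,40,148] → ·
    (1,1)@(3, 3): e=[24,36,124] → █
    (4,1)@(9, 3): e=[108,24,52] → █
    (5,1)@(11, 3): e=[136,20,28] → █
    (6,1)@(13, 3): e=[164,16,4] → █
    (1,2)@(3, 5): e=[12,64,108] → █
    (6,2)@(13, 5): e=[152,44,-12] → ·
    (1,3)@(3, 7): e=[0,92,92] → █  [on edge]
    (4,10)@(9, 21): e=[0,276,-92] → ·  [on edge]
  covered (24 px):
    █ █ █ █ · · ·
    · █ █ █ █ █ █
    · █ █ █ █ █ ·
    · █ █ █ █ · ·
    · · █ █ █ · ·
    · · █ █ · · ·
    · · · · · · ·
    · · · · · · ·
    · · · · · · ·
    · · · · · · ·
    · · · · · · ·

Answer: [[3,3],[3,4],[3,5],[3,6],[4,6],[3,7],[4,7],[4,8],[5,9]]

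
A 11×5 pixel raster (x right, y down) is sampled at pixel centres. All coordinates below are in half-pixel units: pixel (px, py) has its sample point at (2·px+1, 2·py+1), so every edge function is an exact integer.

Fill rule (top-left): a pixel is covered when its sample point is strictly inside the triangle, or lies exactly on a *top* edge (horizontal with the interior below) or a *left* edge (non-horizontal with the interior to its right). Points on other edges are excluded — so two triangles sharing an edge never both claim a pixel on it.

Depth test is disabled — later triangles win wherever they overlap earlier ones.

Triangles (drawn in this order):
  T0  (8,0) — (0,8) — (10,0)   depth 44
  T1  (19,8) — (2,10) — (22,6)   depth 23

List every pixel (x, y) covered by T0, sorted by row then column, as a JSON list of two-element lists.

T0:
  2·area = 16  (B↔C swapped to make it positive)
  edge (8, 0)→(10, 0): d=(2,0) top-left  bias=+0
  edge (10, 0)→(0, 8): d=(-10,8) right/bottom  bias=-1
  edge (0, 8)→(8, 0): d=(8,-8) top-left  bias=+0
    (3,0)@(7, 1): e=[2,14,0] → X  [on edge]
    (4,0)@(9, 1): e=[2,-2,16] → .
    (2,1)@(5, 3): e=[6,10,0] → X  [on edge]
    (3,1)@(7, 3): e=[6,-6,16] → .
    (1,2)@(3, 5): e=[10,6,0] → X  [on edge]
    (2,2)@(5, 5): e=[10,-10,16] → .
    (0,3)@(1, 7): e=[14,2,0] → X  [on edge]
    (1,3)@(3, 7): e=[14,-14,16] → .
    (0,4)@(1, 9): e=[18,-18,16] → .
  covered (4 px):
    . . . X . . . . . . .
    . . X . . . . . . . .
    . X . . . . . . . . .
    X . . . . . . . . . .
    . . . . . . . . . . .
T1:
  2·area = 28
  edge (19, 8)→(2, 10): d=(-17,2) right/bottom  bias=-1
  edge (2, 10)→(22, 6): d=(20,-4) top-left  bias=+0
  edge (22, 6)→(19, 8): d=(-3,2) right/bottom  bias=-1
    (8,3)@(17, 7): e=[21,0,7] → X  [on edge]
    (9,3)@(19, 7): e=[17,8,3] → X
    (10,3)@(21, 7): e=[13,16,-1] → .
    (3,4)@(7, 9): e=[7,0,21] → X  [on edge]
    (4,4)@(9, 9): e=[3,8,17] → X
    (5,4)@(11, 9): e=[-1,16,13] → .
    (8,4)@(17, 9): e=[-13,40,1] → .
    (9,4)@(19, 9): e=[-17,48,-3] → .
  covered (4 px):
    . . . . . . . . . . .
    . . . . . . . . . . .
    . . . . . . . . . . .
    . . . . . . . . X X .
    . . . X X . . . . . .

Result: [[3,0],[2,1],[1,2],[0,3]]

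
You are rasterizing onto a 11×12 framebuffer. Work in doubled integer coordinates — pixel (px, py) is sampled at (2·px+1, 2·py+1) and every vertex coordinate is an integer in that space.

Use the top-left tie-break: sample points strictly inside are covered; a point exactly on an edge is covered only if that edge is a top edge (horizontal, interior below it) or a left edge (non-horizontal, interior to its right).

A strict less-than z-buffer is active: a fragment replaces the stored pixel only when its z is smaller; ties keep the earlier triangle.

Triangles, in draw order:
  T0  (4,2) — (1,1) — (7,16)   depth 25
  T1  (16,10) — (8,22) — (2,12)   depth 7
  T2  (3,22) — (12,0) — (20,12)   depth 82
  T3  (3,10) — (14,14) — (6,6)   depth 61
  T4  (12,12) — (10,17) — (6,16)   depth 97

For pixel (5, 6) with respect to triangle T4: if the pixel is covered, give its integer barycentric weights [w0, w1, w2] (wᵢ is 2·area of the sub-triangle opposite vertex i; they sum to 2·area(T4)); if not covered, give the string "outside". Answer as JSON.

T0:
  2·area = 39  (B↔C swapped to make it positive)
  edge (4, 2)→(7, 16): d=(3,14) right/bottom  bias=-1
  edge (7, 16)→(1, 1): d=(-6,-15) top-left  bias=+0
  edge (1, 1)→(4, 2): d=(3,1) right/bottom  bias=-1
    (0,0)@(1, 1): e=[39,0,0] → .  [on edge]
    (1,1)@(3, 3): e=[17,18,4] → X
    (2,1)@(5, 3): e=[-11,48,2] → .
    (3,1)@(7, 3): e=[-39,78,0] → .  [on edge]
    (1,2)@(3, 5): e=[23,6,10] → X
    (2,2)@(5, 5): e=[-5,36,8] → .
    (6,2)@(13, 5): e=[-117,156,0] → .  [on edge]
    (1,3)@(3, 7): e=[29,-6,16] → .
    (2,3)@(5, 7): e=[1,24,14] → X
    (3,3)@(7, 7): e=[-27,54,12] → .
    (9,3)@(19, 7): e=[-195,234,0] → .  [on edge]
    (2,4)@(5, 9): e=[7,12,20] → X
    (2,5)@(5, 11): e=[13,0,26] → X  [on edge]
    (4,10)@(9, 21): e=[-13,0,52] → .  [on edge]
  covered (5 px):
    . . . . . . . . . . .
    . X . . . . . . . . .
    . X . . . . . . . . .
    . . X . . . . . . . .
    . . X . . . . . . . .
    . . X . . . . . . . .
    . . . . . . . . . . .
    . . . . . . . . . . .
    . . . . . . . . . . .
    . . . . . . . . . . .
    . . . . . . . . . . .
    . . . . . . . . . . .
T1:
  2·area = 152
  edge (16, 10)→(8, 22): d=(-8,12) right/bottom  bias=-1
  edge (8, 22)→(2, 12): d=(-6,-10) top-left  bias=+0
  edge (2, 12)→(16, 10): d=(14,-2) top-left  bias=+0
    (4,5)@(9, 11): e=[76,76,0] → X  [on edge]
    (5,5)@(11, 11): e=[52,96,4] → X
    (6,5)@(13, 11): e=[28,116,8] → X
    (7,5)@(15, 11): e=[4,136,12] → X
    (8,5)@(17, 11): e=[-20,156,16] → .
    (1,6)@(3, 13): e=[132,4,16] → X
    (2,6)@(5, 13): e=[108,24,20] → X
    (3,6)@(7, 13): e=[84,44,24] → X
    (7,6)@(15, 13): e=[-12,124,40] → .
    (1,7)@(3, 15): e=[116,-8,44] → .
    (2,7)@(5, 15): e=[92,12,48] → X
    (6,7)@(13, 15): e=[-4,92,64] → .
    (2,8)@(5, 17): e=[76,0,76] → X  [on edge]
  covered (20 px):
    . . . . . . . . . . .
    . . . . . . . . . . .
    . . . . . . . . . . .
    . . . . . . . . . . .
    . . . . . . . . . . .
    . . . . X X X X . . .
    . X X X X X X . . . .
    . . X X X X . . . . .
    . . X X X X . . . . .
    . . . X X . . . . . .
    . . . . . . . . . . .
    . . . . . . . . . . .
T2:
  2·area = 284
  edge (3, 22)→(12, 0): d=(9,-22) top-left  bias=+0
  edge (12, 0)→(20, 12): d=(8,12) right/bottom  bias=-1
  edge (20, 12)→(3, 22): d=(-17,10) right/bottom  bias=-1
    (5,1)@(11, 3): e=[5,36,243] → X
    (6,1)@(13, 3): e=[49,12,223] → X
    (7,1)@(15, 3): e=[93,-12,203] → .
    (5,2)@(11, 5): e=[23,52,209] → X
    (7,2)@(15, 5): e=[111,4,169] → X
    (8,2)@(17, 5): e=[155,-20,149] → .
    (5,3)@(11, 7): e=[41,68,175] → X
    (8,3)@(17, 7): e=[173,-4,115] → .
    (4,4)@(9, 9): e=[15,108,161] → X
    (8,4)@(17, 9): e=[191,12,81] → X
    (9,4)@(19, 9): e=[235,-12,61] → .
    (4,5)@(9, 11): e=[33,124,127] → X
  covered (34 px):
    . . . . . . . . . . .
    . . . . . X X . . . .
    . . . . . X X X . . .
    . . . . . X X X . . .
    . . . . X X X X X . .
    . . . . X X X X X X .
    . . . X X X X X X . .
    . . . X X X X . . . .
    . . . X X X . . . . .
    . . X X . . . . . . .
    . . . . . . . . . . .
    . . . . . . . . . . .
T3:
  2·area = 56  (B↔C swapped to make it positive)
  edge (3, 10)→(6, 6): d=(3,-4) top-left  bias=+0
  edge (6, 6)→(14, 14): d=(8,8) right/bottom  bias=-1
  edge (14, 14)→(3, 10): d=(-11,-4) top-left  bias=+0
    (0,0)@(1, 1): e=[-35,0,91] → .  [on edge]
    (1,1)@(3, 3): e=[-21,0,77] → .  [on edge]
    (2,2)@(5, 5): e=[-7,0,63] → .  [on edge]
    (3,3)@(7, 7): e=[7,0,49] → .  [on edge]
    (2,4)@(5, 9): e=[5,32,19] → X
    (3,4)@(7, 9): e=[13,16,27] → X
    (4,4)@(9, 9): e=[21,0,35] → .  [on edge]
    (2,5)@(5, 11): e=[11,48,-3] → .
    (3,5)@(7, 11): e=[19,32,5] → X
    (4,5)@(9, 11): e=[27,16,13] → X
    (5,5)@(11, 11): e=[35,0,21] → .  [on edge]
    (3,6)@(7, 13): e=[25,48,-17] → .
    (6,6)@(13, 13): e=[49,0,7] → .  [on edge]
    (7,7)@(15, 15): e=[63,0,-7] → .  [on edge]
    (8,8)@(17, 17): e=[77,0,-21] → .  [on edge]
    (9,9)@(19, 19): e=[91,0,-35] → .  [on edge]
    (10,10)@(21, 21): e=[105,0,-49] → .  [on edge]
  covered (4 px):
    . . . . . . . . . . .
    . . . . . . . . . . .
    . . . . . . . . . . .
    . . . . . . . . . . .
    . . X X . . . . . . .
    . . . X X . . . . . .
    . . . . . . . . . . .
    . . . . . . . . . . .
    . . . . . . . . . . .
    . . . . . . . . . . .
    . . . . . . . . . . .
    . . . . . . . . . . .
T4:
  2·area = 22
  edge (12, 12)→(10, 17): d=(-2,5) right/bottom  bias=-1
  edge (10, 17)→(6, 16): d=(-4,-1) top-left  bias=+0
  edge (6, 16)→(12, 12): d=(6,-4) top-left  bias=+0
    (5,6)@(11, 13): e=[3,17,2] → X
    (6,6)@(13, 13): e=[-7,19,10] → .
    (4,7)@(9, 15): e=[9,7,6] → X
    (5,7)@(11, 15): e=[-1,9,14] → .
    (4,8)@(9, 17): e=[5,-1,18] → .
  covered (2 px):
    . . . . . . . . . . .
    . . . . . . . . . . .
    . . . . . . . . . . .
    . . . . . . . . . . .
    . . . . . . . . . . .
    . . . . . . . . . . .
    . . . . . X . . . . .
    . . . . X . . . . . .
    . . . . . . . . . . .
    . . . . . . . . . . .
    . . . . . . . . . . .
    . . . . . . . . . . .

Result: [17,2,3]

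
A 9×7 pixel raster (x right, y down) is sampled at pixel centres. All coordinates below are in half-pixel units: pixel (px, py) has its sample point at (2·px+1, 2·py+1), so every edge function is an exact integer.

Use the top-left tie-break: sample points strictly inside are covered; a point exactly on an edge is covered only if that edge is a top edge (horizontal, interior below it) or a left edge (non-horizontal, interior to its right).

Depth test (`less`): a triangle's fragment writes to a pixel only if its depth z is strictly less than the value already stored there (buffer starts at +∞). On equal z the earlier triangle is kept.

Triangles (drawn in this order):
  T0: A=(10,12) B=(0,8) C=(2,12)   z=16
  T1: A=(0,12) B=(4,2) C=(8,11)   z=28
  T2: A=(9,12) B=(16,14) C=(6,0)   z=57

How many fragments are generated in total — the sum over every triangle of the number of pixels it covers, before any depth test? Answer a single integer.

T0:
  2·area = 32  (B↔C swapped to make it positive)
  edge (10, 12)→(2, 12): d=(-8,0) right/bottom  bias=-1
  edge (2, 12)→(0, 8): d=(-2,-4) top-left  bias=+0
  edge (0, 8)→(10, 12): d=(10,4) right/bottom  bias=-1
    (0,4)@(1, 9): e=[24,2,6] → #
    (1,4)@(3, 9): e=[24,10,-2] → ·
    (0,5)@(1, 11): e=[8,-2,26] → ·
    (1,5)@(3, 11): e=[8,6,18] → #
    (2,5)@(5, 11): e=[8,14,10] → #
    (3,5)@(7, 11): e=[8,22,2] → #
    (4,5)@(9, 11): e=[8,30,-6] → ·
    (1,6)@(3, 13): e=[-8,2,38] → ·
    (2,6)@(5, 13): e=[-8,10,30] → ·
    (3,6)@(7, 13): e=[-8,18,22] → ·
  covered (4 px):
    · · · · · · · · ·
    · · · · · · · · ·
    · · · · · · · · ·
    · · · · · · · · ·
    # · · · · · · · ·
    · # # # · · · · ·
    · · · · · · · · ·
T1:
  2·area = 76
  edge (0, 12)→(4, 2): d=(4,-10) top-left  bias=+0
  edge (4, 2)→(8, 11): d=(4,9) right/bottom  bias=-1
  edge (8, 11)→(0, 12): d=(-8,1) right/bottom  bias=-1
    (1,2)@(3, 5): e=[2,21,53] → #
    (2,2)@(5, 5): e=[22,3,51] → #
    (3,2)@(7, 5): e=[42,-15,49] → ·
    (1,3)@(3, 7): e=[10,29,37] → #
    (3,3)@(7, 7): e=[50,-7,33] → ·
    (1,4)@(3, 9): e=[18,37,21] → #
    (3,4)@(7, 9): e=[58,1,17] → #
    (4,4)@(9, 9): e=[78,-17,15] → ·
    (0,5)@(1, 11): e=[6,63,7] → #
    (4,5)@(9, 11): e=[86,-9,-1] → ·
    (0,6)@(1, 13): e=[14,71,-9] → ·
    (1,6)@(3, 13): e=[34,53,-11] → ·
  covered (11 px):
    · · · · · · · · ·
    · · · · · · · · ·
    · # # · · · · · ·
    · # # · · · · · ·
    · # # # · · · · ·
    # # # # · · · · ·
    · · · · · · · · ·
T2:
  2·area = 78  (B↔C swapped to make it positive)
  edge (9, 12)→(6, 0): d=(-3,-12) top-left  bias=+0
  edge (6, 0)→(16, 14): d=(10,14) right/bottom  bias=-1
  edge (16, 14)→(9, 12): d=(-7,-2) top-left  bias=+0
    (3,1)@(7, 3): e=[3,16,59] → #
    (4,1)@(9, 3): e=[27,-12,63] → ·
    (3,2)@(7, 5): e=[-3,36,45] → ·
    (4,2)@(9, 5): e=[21,8,49] → #
    (5,2)@(11, 5): e=[45,-20,53] → ·
    (4,3)@(9, 7): e=[15,28,35] → #
    (5,3)@(11, 7): e=[39,0,39] → ·  [on edge]
    (4,4)@(9, 9): e=[9,48,21] → #
    (5,4)@(11, 9): e=[33,20,25] → #
    (6,4)@(13, 9): e=[57,-8,29] → ·
    (4,5)@(9, 11): e=[3,68,7] → #
    (6,5)@(13, 11): e=[51,12,15] → #
  covered (10 px):
    · · · · · · · · ·
    · · · # · · · · ·
    · · · · # · · · ·
    · · · · # · · · ·
    · · · · # # · · ·
    · · · · # # # · ·
    · · · · · · # # ·

Result: 25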